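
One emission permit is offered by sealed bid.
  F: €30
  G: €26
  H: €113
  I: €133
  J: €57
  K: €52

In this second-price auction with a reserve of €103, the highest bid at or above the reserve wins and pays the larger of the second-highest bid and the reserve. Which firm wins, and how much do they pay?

Bids in order: 133 (I) > 113 (H) > 57 (J) > 52 (K) > 30 (F) > 26 (G)
Highest eligible bid: I at €133.
Second-highest bid €113 exceeds the reserve €103 → payment €113.

I pays €113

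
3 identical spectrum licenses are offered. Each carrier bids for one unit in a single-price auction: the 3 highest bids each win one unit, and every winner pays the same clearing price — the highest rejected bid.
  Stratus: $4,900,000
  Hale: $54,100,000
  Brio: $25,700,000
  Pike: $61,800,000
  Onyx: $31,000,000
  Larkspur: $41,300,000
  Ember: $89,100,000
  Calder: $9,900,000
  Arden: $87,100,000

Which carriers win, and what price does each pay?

Ember, Arden, Pike; each pays $54,100,000

Sorting: 89,100,000 (Ember), 87,100,000 (Arden), 61,800,000 (Pike), 54,100,000 (Hale), 41,300,000 (Larkspur), …
The 3 highest are Ember, Arden, Pike.
Clearing price = highest rejected bid = $54,100,000.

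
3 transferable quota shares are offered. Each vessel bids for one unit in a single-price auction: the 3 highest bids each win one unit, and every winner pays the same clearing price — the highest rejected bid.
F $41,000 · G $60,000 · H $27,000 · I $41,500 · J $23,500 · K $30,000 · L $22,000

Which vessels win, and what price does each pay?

G, I, F; each pays $30,000

Sorting: 60,000 (G), 41,500 (I), 41,000 (F), 30,000 (K), 27,000 (H), …
Winners (3 units): G, I, F.
First losing bid is K's $30,000, which sets the uniform price.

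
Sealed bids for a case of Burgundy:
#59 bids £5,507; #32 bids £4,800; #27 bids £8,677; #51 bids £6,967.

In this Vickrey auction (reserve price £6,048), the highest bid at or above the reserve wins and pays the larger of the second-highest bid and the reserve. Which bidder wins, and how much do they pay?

#27 pays £6,967

Vickrey auction (reserve price £6,048): the highest bid at or above the reserve wins and pays the larger of the second-highest bid and the reserve.
Bids ranked: 8,677 (#27) > 6,967 (#51) > 5,507 (#59) > 4,800 (#32)
Highest eligible bid: #27 at £8,677.
max(second-highest £6,967, reserve £6,048) = £6,967; the reserve does not bind.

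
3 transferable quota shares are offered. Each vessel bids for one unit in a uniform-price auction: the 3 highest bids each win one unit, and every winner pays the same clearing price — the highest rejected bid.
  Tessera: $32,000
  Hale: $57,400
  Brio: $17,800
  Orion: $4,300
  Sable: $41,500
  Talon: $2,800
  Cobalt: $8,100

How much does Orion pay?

Ordering the bids: 57,400 (Hale), 41,500 (Sable), 32,000 (Tessera), 17,800 (Brio), 8,100 (Cobalt), …
Top 3: Hale, Sable, Tessera.
Clearing price = highest rejected bid = $17,800.
Orion does not win → pays $0.

Orion pays $0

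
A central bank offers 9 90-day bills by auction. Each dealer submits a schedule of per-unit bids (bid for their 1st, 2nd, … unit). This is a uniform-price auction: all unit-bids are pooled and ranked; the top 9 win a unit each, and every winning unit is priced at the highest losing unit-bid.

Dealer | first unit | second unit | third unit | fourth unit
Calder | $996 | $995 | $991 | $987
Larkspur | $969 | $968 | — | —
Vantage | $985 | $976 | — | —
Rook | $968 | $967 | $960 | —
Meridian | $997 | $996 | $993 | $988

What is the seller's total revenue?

Total revenue: $8,784

Merging the schedules and taking the best 9: 997 (Meridian-1), 996 (Calder-1), 996 (Meridian-2), 995 (Calder-2), 993 (Meridian-3), 991 (Calder-3), 988 (Meridian-4), 987 (Calder-4), 985 (Vantage-1)
First bid not allocated: $976.
Allocation: Calder 4, Meridian 4, Vantage 1. Every unit priced at $976.
Revenue = 9 × 976 = $8,784.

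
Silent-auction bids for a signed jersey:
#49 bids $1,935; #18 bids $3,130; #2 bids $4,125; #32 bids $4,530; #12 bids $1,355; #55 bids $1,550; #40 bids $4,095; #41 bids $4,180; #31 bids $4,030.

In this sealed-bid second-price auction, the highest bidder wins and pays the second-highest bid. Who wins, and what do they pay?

#32 pays $4,180

Sealed-bid second-price auction: the highest bidder wins and pays the second-highest bid.
Bids ranked: 4,530 (#32) > 4,180 (#41) > 4,125 (#2) > 4,095 (#40) > 4,030 (#31) > 3,130 (#18) > …
#32 wins with the highest bid; price is set by the runner-up at $4,180.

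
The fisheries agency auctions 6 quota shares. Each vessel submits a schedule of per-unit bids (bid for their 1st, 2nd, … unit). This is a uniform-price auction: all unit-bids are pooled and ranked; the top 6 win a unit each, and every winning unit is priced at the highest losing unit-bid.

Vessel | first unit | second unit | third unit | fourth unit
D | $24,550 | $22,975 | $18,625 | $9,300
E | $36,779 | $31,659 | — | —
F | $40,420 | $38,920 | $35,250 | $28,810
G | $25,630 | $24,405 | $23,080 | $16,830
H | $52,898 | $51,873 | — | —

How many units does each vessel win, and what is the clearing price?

All unit-bids, highest first — top 6: 52,898 (H-1), 51,873 (H-2), 40,420 (F-1), 38,920 (F-2), 36,779 (E-1), 35,250 (F-3)
First bid not allocated: $31,659.
Allocation: E 1, F 3, H 2.

E 1, F 3, H 2; clearing price $31,659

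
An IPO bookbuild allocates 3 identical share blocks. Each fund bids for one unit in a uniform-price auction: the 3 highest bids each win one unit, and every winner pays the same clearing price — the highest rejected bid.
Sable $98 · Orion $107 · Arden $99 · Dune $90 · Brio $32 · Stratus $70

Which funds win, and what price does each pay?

Orion, Arden, Sable; each pays $90

Bids ranked high→low: 107 (Orion), 99 (Arden), 98 (Sable), 90 (Dune), 70 (Stratus), …
The 3 highest are Orion, Arden, Sable.
First losing bid is Dune's $90, which sets the uniform price.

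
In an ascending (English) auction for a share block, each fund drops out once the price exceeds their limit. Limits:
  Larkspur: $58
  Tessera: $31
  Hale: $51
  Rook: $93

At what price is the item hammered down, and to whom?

Rook wins at $58

Ascending (English) auction: the price rises until one bidder remains; the winner pays the price at which the last rival dropped out.
Limits in order: 93 (Rook) > 58 (Larkspur) > 51 (Hale) > 31 (Tessera)
Once the price passes $58, only Rook is left; the hammer falls at Larkspur's limit of $58.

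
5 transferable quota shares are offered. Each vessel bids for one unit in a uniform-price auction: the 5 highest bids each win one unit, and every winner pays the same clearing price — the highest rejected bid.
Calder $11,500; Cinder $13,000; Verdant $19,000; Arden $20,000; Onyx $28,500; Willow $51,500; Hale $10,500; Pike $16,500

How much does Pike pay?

Pike pays $13,000

Ordering the bids: 51,500 (Willow), 28,500 (Onyx), 20,000 (Arden), 19,000 (Verdant), 16,500 (Pike), 13,000 (Cinder), 11,500 (Calder), …
Top 5: Willow, Onyx, Arden, Verdant, Pike.
Highest unsuccessful bid: $13,000 → clearing price.
Pike wins → pays $13,000.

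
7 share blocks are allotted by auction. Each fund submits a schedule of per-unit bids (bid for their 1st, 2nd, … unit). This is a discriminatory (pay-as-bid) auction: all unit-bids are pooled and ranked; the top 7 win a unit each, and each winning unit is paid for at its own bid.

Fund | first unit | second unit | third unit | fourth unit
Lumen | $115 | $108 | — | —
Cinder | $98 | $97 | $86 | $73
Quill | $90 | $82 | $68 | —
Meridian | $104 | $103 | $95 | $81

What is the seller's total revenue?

Pooled unit-bids ranked (top 7): 115 (Lumen-1), 108 (Lumen-2), 104 (Meridian-1), 103 (Meridian-2), 98 (Cinder-1), 97 (Cinder-2), 95 (Meridian-3)
Next rejected bid: $90 (not a price — pay-as-bid).
Each winning unit pays its own bid.
Revenue = 115 + 108 + 104 + 103 + 98 + 97 + 95 = $720.

Total revenue: $720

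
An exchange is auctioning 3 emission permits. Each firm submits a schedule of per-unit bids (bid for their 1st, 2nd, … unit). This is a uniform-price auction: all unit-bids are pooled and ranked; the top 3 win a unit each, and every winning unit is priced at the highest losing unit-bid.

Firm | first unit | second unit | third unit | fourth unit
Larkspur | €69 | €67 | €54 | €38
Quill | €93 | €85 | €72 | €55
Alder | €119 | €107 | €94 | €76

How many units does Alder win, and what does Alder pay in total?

Alder: 3 units, pays €279

All unit-bids, highest first — top 3: 119 (Alder-1), 107 (Alder-2), 94 (Alder-3)
The (k+1)-th unit-bid is €93.
Alder wins 3 unit(s) at €93 each.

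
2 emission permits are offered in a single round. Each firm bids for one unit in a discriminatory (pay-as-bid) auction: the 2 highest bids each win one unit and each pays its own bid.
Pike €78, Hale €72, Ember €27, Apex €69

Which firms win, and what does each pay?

Pike €78, Hale €72

Ordering the bids: 78 (Pike), 72 (Hale), 69 (Apex), 27 (Ember)
Top 2: Pike, Hale.
Each winner pays its own bid: Pike €78, Hale €72.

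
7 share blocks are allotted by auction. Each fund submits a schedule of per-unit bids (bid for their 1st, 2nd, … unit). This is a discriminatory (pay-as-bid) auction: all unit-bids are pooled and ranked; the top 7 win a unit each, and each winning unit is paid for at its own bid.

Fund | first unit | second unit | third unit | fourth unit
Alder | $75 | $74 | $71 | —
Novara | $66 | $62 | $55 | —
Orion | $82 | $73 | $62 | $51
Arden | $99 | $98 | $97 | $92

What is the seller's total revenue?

All unit-bids, highest first — top 7: 99 (Arden-1), 98 (Arden-2), 97 (Arden-3), 92 (Arden-4), 82 (Orion-1), 75 (Alder-1), 74 (Alder-2)
Next rejected bid: $73 (not a price — pay-as-bid).
Each winning unit pays its own bid.
Revenue = 99 + 98 + 97 + 92 + 82 + 75 + 74 = $617.

Total revenue: $617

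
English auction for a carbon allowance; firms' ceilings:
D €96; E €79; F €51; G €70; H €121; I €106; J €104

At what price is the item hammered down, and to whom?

H wins at €106

Limits ranked: 121 (H) > 106 (I) > 104 (J) > 96 (D) > 79 (E) > 70 (G) > …
Bidding ends when I exits at €106; H takes it.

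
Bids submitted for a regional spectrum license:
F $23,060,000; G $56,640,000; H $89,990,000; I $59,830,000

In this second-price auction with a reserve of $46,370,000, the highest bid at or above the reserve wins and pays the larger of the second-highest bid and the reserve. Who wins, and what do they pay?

H pays $59,830,000

Bids in order: 89,990,000 (H) > 59,830,000 (I) > 56,640,000 (G) > 23,060,000 (F)
H has the top bid at or above the reserve ($89,990,000).
max(second-highest $59,830,000, reserve $46,370,000) = $59,830,000; the reserve does not bind.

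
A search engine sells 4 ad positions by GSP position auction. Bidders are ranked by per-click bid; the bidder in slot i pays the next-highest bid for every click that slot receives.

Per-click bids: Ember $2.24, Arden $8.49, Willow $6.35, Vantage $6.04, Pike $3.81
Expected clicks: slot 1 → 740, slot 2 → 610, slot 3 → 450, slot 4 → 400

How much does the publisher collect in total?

Total revenue: $10993.90

Sorting advertisers: $8.49 (Arden) > $6.35 (Willow) > $6.04 (Vantage) > $3.81 (Pike) > $2.24 (Ember)
Slot 1: Arden pays $6.35 × 740 = $4699.00
Slot 2: Willow pays $6.04 × 610 = $3684.40
Slot 3: Vantage pays $3.81 × 450 = $1714.50
Slot 4: Pike pays $2.24 × 400 = $896.00
Total = $10993.90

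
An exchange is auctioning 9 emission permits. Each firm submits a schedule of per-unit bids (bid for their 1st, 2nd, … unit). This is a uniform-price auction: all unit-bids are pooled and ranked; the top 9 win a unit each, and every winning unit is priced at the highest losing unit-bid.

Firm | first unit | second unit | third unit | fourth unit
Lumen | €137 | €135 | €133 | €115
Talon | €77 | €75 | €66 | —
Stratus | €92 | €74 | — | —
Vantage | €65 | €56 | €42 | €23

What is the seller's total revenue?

Total revenue: €585

All unit-bids, highest first — top 9: 137 (Lumen-1), 135 (Lumen-2), 133 (Lumen-3), 115 (Lumen-4), 92 (Stratus-1), 77 (Talon-1), 75 (Talon-2), 74 (Stratus-2), 66 (Talon-3)
The (k+1)-th unit-bid is €65.
Allocation: Lumen 4, Stratus 2, Talon 3. Every unit priced at €65.
Revenue = 9 × 65 = €585.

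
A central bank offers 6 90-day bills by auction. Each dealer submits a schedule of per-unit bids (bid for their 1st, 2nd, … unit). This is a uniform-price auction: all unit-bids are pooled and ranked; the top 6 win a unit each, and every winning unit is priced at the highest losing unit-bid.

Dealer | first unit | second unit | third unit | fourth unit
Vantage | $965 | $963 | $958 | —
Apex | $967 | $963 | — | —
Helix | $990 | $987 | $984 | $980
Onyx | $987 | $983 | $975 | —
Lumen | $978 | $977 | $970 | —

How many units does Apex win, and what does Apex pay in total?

All unit-bids, highest first — top 6: 990 (Helix-1), 987 (Helix-2), 987 (Onyx-1), 984 (Helix-3), 983 (Onyx-2), 980 (Helix-4)
The (k+1)-th unit-bid is $978.
Apex wins 0 unit(s) at $978 each.

Apex: 0 units, pays $0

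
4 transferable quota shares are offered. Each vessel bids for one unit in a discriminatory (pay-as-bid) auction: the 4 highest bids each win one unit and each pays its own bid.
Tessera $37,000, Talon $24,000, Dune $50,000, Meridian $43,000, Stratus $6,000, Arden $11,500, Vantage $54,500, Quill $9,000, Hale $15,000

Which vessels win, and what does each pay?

Vantage $54,500, Dune $50,000, Meridian $43,000, Tessera $37,000

Ordering the bids: 54,500 (Vantage), 50,000 (Dune), 43,000 (Meridian), 37,000 (Tessera), 24,000 (Talon), 15,000 (Hale), …
Top 4: Vantage, Dune, Meridian, Tessera.
Each winner pays its own bid: Vantage $54,500, Dune $50,000, Meridian $43,000, Tessera $37,000.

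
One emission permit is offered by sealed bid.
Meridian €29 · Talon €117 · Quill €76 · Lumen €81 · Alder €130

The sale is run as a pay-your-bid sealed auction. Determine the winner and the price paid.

Sorting bids: 130 (Alder) > 117 (Talon) > 81 (Lumen) > 76 (Quill) > 29 (Meridian)
Alder has the highest bid and pays exactly that: €130.

Alder pays €130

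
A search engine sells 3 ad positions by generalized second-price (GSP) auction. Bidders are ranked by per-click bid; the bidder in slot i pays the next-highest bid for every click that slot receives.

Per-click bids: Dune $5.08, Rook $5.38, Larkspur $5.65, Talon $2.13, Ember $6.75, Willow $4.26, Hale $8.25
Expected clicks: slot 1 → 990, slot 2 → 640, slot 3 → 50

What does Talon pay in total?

Sorting advertisers: $8.25 (Hale) > $6.75 (Ember) > $5.65 (Larkspur) > $5.38 (Rook) > …
Talon ranks below slot 3 → no slot, pays nothing.

Talon pays $0.00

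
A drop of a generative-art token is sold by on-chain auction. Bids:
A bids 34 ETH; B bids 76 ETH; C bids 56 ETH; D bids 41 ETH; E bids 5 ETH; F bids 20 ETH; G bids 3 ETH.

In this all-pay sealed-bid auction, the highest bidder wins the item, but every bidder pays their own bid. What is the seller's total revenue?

Total revenue: 235 ETH

Bids in order: 76 (B) > 56 (C) > 41 (D) > 34 (A) > 20 (F) > 5 (E) > …
B wins with the top bid; all bids are sunk regardless.
Every bidder forfeits their bid regardless of winning.
Revenue = 34 + 76 + 56 + 41 + 5 + 20 + 3 = 235 ETH.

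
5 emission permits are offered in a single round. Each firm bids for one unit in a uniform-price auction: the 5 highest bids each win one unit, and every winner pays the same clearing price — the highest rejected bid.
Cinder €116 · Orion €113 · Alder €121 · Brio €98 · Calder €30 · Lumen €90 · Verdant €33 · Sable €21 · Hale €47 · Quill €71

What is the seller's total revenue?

Ordering the bids: 121 (Alder), 116 (Cinder), 113 (Orion), 98 (Brio), 90 (Lumen), 71 (Quill), 47 (Hale), …
Winners (5 units): Alder, Cinder, Orion, Brio, Lumen.
Highest unsuccessful bid: €71 → clearing price.
Total revenue = 5 × €71 = €355.

Total revenue: €355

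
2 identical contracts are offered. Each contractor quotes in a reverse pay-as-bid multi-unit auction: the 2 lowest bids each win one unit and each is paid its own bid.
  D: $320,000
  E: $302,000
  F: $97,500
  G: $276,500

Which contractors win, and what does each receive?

F $97,500, G $276,500

Bids ranked low→high: 97,500 (F), 276,500 (G), 302,000 (E), 320,000 (D)
Lowest 2: F, G.
Each winner is paid its own bid: F $97,500, G $276,500.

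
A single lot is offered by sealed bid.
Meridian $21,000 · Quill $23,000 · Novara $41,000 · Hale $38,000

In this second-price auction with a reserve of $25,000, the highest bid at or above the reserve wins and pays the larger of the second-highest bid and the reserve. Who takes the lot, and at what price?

Bids in order: 41,000 (Novara) > 38,000 (Hale) > 23,000 (Quill) > 21,000 (Meridian)
Novara has the top bid at or above the reserve ($41,000).
Second-highest bid $38,000 exceeds the reserve $25,000 → payment $38,000.

Novara pays $38,000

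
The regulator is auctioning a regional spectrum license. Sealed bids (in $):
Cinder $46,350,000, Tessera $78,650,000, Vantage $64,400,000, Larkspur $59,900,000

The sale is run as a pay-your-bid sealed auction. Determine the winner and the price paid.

Tessera pays $78,650,000

Pay-your-bid sealed auction: the highest bidder wins and pays their own bid.
Sorting bids: 78,650,000 (Tessera) > 64,400,000 (Vantage) > 59,900,000 (Larkspur) > 46,350,000 (Cinder)
Tessera has the highest bid and pays exactly that: $78,650,000.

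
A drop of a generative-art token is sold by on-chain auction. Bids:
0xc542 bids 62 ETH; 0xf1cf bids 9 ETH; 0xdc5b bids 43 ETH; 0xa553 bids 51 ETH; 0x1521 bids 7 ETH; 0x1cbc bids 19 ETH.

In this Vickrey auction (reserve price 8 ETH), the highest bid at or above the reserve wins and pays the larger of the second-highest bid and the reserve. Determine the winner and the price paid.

Rule: the highest bid at or above the reserve wins and pays the larger of the second-highest bid and the reserve.
Sorting bids: 62 (0xc542) > 51 (0xa553) > 43 (0xdc5b) > 19 (0x1cbc) > 9 (0xf1cf) > 7 (0x1521)
0xc542 has the top bid at or above the reserve (62 ETH).
Second-highest bid 51 ETH exceeds the reserve 8 ETH → payment 51 ETH.

0xc542 pays 51 ETH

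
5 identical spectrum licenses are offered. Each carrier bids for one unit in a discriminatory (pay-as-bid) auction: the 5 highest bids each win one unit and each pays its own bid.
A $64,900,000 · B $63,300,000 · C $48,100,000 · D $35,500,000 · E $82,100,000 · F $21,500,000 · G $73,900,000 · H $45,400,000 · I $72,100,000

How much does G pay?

Ordering the bids: 82,100,000 (E), 73,900,000 (G), 72,100,000 (I), 64,900,000 (A), 63,300,000 (B), 48,100,000 (C), 45,400,000 (H), …
The 5 highest are E, G, I, A, B.
G wins → own bid $73,900,000.

G pays $73,900,000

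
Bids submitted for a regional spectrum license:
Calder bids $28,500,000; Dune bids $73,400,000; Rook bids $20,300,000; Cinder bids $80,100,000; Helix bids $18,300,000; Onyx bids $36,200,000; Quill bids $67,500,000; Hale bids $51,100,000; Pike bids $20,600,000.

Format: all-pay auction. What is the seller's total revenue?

All-pay auction: the highest bidder wins the item, but every bidder pays their own bid.
Bids ranked: 80,100,000 (Cinder) > 73,400,000 (Dune) > 67,500,000 (Quill) > 51,100,000 (Hale) > 36,200,000 (Onyx) > 28,500,000 (Calder) > …
Cinder wins with the top bid; all bids are sunk regardless.
Every bidder forfeits their bid regardless of winning.
Revenue = 28,500,000 + 73,400,000 + 20,300,000 + 80,100,000 + 18,300,000 + 36,200,000 + 67,500,000 + 51,100,000 + 20,600,000 = $396,000,000.

Total revenue: $396,000,000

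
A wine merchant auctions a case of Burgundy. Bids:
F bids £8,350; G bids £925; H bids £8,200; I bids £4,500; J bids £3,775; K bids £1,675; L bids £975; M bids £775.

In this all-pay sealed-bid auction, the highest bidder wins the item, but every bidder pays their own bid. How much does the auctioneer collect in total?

Bids in order: 8,350 (F) > 8,200 (H) > 4,500 (I) > 3,775 (J) > 1,675 (K) > 975 (L) > …
F wins with the top bid; all bids are sunk regardless.
Every bidder forfeits their bid regardless of winning.
Revenue = 8,350 + 925 + 8,200 + 4,500 + 3,775 + 1,675 + 975 + 775 = £29,175.

Total revenue: £29,175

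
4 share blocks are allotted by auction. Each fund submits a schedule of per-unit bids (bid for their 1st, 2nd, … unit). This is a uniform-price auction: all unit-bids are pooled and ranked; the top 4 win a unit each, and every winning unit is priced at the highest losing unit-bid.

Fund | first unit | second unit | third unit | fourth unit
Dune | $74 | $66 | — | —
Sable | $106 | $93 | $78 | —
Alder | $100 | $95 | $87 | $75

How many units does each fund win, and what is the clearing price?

Alder 2, Sable 2; clearing price $87

All unit-bids, highest first — top 4: 106 (Sable-1), 100 (Alder-1), 95 (Alder-2), 93 (Sable-2)
First bid not allocated: $87.
Allocation: Alder 2, Sable 2.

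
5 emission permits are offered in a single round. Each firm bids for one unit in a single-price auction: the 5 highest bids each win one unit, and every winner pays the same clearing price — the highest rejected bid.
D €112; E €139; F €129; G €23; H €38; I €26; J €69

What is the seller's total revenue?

Ordering the bids: 139 (E), 129 (F), 112 (D), 69 (J), 38 (H), 26 (I), 23 (G)
Top 5: E, F, D, J, H.
Clearing price = highest rejected bid = €26.
Total revenue = 5 × €26 = €130.

Total revenue: €130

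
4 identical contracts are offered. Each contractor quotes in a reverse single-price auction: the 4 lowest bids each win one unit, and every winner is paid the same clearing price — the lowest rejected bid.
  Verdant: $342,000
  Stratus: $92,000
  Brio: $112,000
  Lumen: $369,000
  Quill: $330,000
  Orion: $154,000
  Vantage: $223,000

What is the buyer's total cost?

Total cost: $1,320,000

Bids ranked low→high: 92,000 (Stratus), 112,000 (Brio), 154,000 (Orion), 223,000 (Vantage), 330,000 (Quill), 342,000 (Verdant), …
Lowest 4: Stratus, Brio, Orion, Vantage.
Lowest unsuccessful bid: $330,000 → clearing price.
Total cost = 4 × $330,000 = $1,320,000.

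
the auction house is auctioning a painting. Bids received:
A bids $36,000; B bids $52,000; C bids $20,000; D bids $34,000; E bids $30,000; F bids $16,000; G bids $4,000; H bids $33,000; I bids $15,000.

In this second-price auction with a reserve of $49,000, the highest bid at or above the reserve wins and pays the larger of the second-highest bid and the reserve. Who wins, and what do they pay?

B pays $49,000

Bids in order: 52,000 (B) > 36,000 (A) > 34,000 (D) > 33,000 (H) > 30,000 (E) > 20,000 (C) > …
Highest eligible bid: B at $52,000.
max(second-highest $36,000, reserve $49,000) = $49,000.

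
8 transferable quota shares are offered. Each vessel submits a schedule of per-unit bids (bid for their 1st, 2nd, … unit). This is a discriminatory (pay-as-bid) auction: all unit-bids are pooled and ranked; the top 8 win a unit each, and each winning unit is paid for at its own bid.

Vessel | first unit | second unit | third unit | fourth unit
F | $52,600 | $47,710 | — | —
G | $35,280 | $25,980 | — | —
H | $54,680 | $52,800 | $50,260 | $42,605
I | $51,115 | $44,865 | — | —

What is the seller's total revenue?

Merging the schedules and taking the best 8: 54,680 (H-1), 52,800 (H-2), 52,600 (F-1), 51,115 (I-1), 50,260 (H-3), 47,710 (F-2), 44,865 (I-2), 42,605 (H-4)
Next rejected bid: $35,280 (not a price — pay-as-bid).
Each winning unit pays its own bid.
Revenue = 54,680 + 52,800 + 52,600 + 51,115 + 50,260 + 47,710 + 44,865 + 42,605 = $396,635.

Total revenue: $396,635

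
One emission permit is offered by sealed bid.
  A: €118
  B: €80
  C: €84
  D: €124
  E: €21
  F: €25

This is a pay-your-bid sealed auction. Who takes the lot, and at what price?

Pay-your-bid sealed auction: the highest bidder wins and pays their own bid.
Bids ranked: 124 (D) > 118 (A) > 84 (C) > 80 (B) > 25 (F) > 21 (E)
D has the highest bid and pays exactly that: €124.

D pays €124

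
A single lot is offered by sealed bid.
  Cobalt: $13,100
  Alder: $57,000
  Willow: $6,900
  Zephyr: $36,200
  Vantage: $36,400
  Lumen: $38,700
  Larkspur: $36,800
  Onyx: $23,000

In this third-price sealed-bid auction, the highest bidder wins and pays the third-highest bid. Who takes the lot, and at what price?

Bids ranked: 57,000 (Alder) > 38,700 (Lumen) > 36,800 (Larkspur) > 36,400 (Vantage) > 36,200 (Zephyr) > 23,000 (Onyx) > …
Alder wins; payment is bid #3 in the ranking = $36,800.

Alder pays $36,800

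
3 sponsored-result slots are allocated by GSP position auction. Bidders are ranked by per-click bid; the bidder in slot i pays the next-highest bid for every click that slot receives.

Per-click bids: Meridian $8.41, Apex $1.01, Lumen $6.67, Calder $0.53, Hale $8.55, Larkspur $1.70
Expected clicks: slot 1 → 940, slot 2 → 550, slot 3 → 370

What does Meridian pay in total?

Sorting advertisers: $8.55 (Hale) > $8.41 (Meridian) > $6.67 (Lumen) > $1.70 (Larkspur) > …
Meridian holds slot 2 → pays next bid $6.67 × 550 clicks = $3668.50.

Meridian pays $3668.50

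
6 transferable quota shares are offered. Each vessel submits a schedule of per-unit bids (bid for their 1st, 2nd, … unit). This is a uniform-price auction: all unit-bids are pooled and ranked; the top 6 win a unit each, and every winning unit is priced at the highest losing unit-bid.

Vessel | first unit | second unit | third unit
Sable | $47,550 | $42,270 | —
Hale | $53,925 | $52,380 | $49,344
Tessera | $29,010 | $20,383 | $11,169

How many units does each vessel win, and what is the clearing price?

Hale 3, Sable 2, Tessera 1; clearing price $20,383

Merging the schedules and taking the best 6: 53,925 (Hale-1), 52,380 (Hale-2), 49,344 (Hale-3), 47,550 (Sable-1), 42,270 (Sable-2), 29,010 (Tessera-1)
First bid not allocated: $20,383.
Allocation: Hale 3, Sable 2, Tessera 1.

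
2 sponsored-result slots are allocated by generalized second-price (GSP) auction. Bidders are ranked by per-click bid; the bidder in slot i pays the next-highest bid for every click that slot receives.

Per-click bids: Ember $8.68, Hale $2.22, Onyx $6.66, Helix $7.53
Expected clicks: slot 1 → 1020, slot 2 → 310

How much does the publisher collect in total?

Total revenue: $9745.20

Sorting advertisers: $8.68 (Ember) > $7.53 (Helix) > $6.66 (Onyx) > …
Slot 1: Ember pays $7.53 × 1020 = $7680.60
Slot 2: Helix pays $6.66 × 310 = $2064.60
Total = $9745.20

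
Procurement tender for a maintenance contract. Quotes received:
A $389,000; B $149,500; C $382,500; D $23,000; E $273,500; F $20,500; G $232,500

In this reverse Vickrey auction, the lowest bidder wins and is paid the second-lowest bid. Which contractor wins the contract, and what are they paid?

F is paid $23,000

Bids in order: 20,500 (F) < 23,000 (D) < 149,500 (B) < 232,500 (G) < 273,500 (E) < 382,500 (C) < …
Second-price: F is paid D's bid of $23,000.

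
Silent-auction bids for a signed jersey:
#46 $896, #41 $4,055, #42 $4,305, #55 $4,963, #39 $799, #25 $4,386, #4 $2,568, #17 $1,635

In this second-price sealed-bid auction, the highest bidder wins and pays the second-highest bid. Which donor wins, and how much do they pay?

Bids ranked: 4,963 (#55) > 4,386 (#25) > 4,305 (#42) > 4,055 (#41) > 2,568 (#4) > 1,635 (#17) > …
#55 is highest; pays the second-highest bid, $4,386.

#55 pays $4,386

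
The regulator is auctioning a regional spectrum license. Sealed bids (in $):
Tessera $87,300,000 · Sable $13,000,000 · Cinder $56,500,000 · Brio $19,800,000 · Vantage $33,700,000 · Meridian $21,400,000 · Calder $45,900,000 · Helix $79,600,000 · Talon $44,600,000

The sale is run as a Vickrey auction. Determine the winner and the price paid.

Tessera pays $79,600,000

Vickrey auction: the highest bidder wins and pays the second-highest bid.
Bids ranked: 87,300,000 (Tessera) > 79,600,000 (Helix) > 56,500,000 (Cinder) > 45,900,000 (Calder) > 44,600,000 (Talon) > 33,700,000 (Vantage) > …
Second-price: Tessera pays Helix's bid of $79,600,000.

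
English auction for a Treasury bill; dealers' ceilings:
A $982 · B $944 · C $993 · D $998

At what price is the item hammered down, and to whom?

D wins at $993

Limits ranked: 998 (D) > 993 (C) > 982 (A) > 944 (B)
Bidding ends when C exits at $993; D takes it.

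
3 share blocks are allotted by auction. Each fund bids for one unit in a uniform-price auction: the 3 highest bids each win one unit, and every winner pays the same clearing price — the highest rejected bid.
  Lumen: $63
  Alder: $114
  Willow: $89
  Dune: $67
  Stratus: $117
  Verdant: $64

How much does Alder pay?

Alder pays $67

Ordering the bids: 117 (Stratus), 114 (Alder), 89 (Willow), 67 (Dune), 64 (Verdant), …
The 3 highest are Stratus, Alder, Willow.
First losing bid is Dune's $67, which sets the uniform price.
Alder wins → pays $67.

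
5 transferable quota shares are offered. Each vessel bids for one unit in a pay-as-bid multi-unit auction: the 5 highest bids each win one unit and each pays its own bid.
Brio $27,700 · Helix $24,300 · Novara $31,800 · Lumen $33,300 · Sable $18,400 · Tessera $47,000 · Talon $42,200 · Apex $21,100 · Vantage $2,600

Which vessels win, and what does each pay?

Sorting: 47,000 (Tessera), 42,200 (Talon), 33,300 (Lumen), 31,800 (Novara), 27,700 (Brio), 24,300 (Helix), 21,100 (Apex), …
Top 5: Tessera, Talon, Lumen, Novara, Brio.
Each winner pays its own bid: Tessera $47,000, Talon $42,200, Lumen $33,300, Novara $31,800, Brio $27,700.

Tessera $47,000, Talon $42,200, Lumen $33,300, Novara $31,800, Brio $27,700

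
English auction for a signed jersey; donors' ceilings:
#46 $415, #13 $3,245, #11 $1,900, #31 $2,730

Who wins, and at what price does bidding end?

Limits in order: 3,245 (#13) > 2,730 (#31) > 1,900 (#11) > 415 (#46)
#31 is the last rival to drop out, at $2,730; #13 remains and wins at that price.

#13 wins at $2,730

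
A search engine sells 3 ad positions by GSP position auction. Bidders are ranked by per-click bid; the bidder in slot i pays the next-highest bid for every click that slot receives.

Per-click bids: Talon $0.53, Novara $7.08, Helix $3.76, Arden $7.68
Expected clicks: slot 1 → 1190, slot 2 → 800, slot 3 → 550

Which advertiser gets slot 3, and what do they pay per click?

Helix; $0.53 per click

Per-click bids in order: $7.68 (Arden) > $7.08 (Novara) > $3.76 (Helix) > $0.53 (Talon)
Slot 3 goes to the third-ranked bidder, Helix, who pays the next bid down: $0.53/click.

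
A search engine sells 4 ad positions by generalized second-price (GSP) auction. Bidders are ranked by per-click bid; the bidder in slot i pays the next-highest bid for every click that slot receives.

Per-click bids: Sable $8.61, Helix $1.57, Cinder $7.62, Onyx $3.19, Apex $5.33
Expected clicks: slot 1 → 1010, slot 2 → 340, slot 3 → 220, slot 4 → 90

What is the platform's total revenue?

Sorting advertisers: $8.61 (Sable) > $7.62 (Cinder) > $5.33 (Apex) > $3.19 (Onyx) > $1.57 (Helix)
Slot 1: Sable pays $7.62 × 1010 = $7696.20
Slot 2: Cinder pays $5.33 × 340 = $1812.20
Slot 3: Apex pays $3.19 × 220 = $701.80
Slot 4: Onyx pays $1.57 × 90 = $141.30
Total = $10351.50

Total revenue: $10351.50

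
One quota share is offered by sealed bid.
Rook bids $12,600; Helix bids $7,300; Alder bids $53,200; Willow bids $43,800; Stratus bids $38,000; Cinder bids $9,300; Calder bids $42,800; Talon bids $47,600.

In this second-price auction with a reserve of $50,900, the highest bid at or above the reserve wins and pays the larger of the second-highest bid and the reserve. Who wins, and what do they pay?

Bids in order: 53,200 (Alder) > 47,600 (Talon) > 43,800 (Willow) > 42,800 (Calder) > 38,000 (Stratus) > 12,600 (Rook) > …
Highest eligible bid: Alder at $53,200.
max(second-highest $47,600, reserve $50,900) = $50,900.

Alder pays $50,900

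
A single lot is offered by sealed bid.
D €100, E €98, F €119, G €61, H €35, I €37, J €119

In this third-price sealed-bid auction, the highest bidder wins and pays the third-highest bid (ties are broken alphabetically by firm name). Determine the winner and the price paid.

F pays €100

Sorting bids: 119 (F) > 119 (J) > 100 (D) > 98 (E) > 61 (G) > 37 (I) > …
Tie at €119 → F wins by tie-break.
F wins; payment is bid #3 in the ranking = €100.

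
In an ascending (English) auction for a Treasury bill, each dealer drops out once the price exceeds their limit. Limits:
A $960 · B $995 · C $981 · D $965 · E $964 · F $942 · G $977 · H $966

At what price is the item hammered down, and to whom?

Limits ranked: 995 (B) > 981 (C) > 977 (G) > 966 (H) > 965 (D) > 964 (E) > …
C is the last rival to drop out, at $981; B remains and wins at that price.

B wins at $981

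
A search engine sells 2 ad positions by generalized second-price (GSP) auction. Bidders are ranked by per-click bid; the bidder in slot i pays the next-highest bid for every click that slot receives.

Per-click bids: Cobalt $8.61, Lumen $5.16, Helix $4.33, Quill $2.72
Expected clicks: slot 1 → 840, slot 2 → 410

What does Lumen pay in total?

Ranked by bid: $8.61 (Cobalt) > $5.16 (Lumen) > $4.33 (Helix) > …
Lumen holds slot 2 → pays next bid $4.33 × 410 clicks = $1775.30.

Lumen pays $1775.30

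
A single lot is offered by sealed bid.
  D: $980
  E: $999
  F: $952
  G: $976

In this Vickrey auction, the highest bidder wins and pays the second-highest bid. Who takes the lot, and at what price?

Sorting bids: 999 (E) > 980 (D) > 976 (G) > 952 (F)
E is highest; pays the second-highest bid, $980.

E pays $980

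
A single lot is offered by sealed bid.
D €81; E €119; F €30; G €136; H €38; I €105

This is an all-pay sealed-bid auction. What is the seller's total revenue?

Rule: the highest bidder wins the item, but every bidder pays their own bid.
Bids in order: 136 (G) > 119 (E) > 105 (I) > 81 (D) > 38 (H) > 30 (F)
G wins with the top bid; all bids are sunk regardless.
Every bidder forfeits their bid regardless of winning.
Revenue = 81 + 119 + 30 + 136 + 38 + 105 = €509.

Total revenue: €509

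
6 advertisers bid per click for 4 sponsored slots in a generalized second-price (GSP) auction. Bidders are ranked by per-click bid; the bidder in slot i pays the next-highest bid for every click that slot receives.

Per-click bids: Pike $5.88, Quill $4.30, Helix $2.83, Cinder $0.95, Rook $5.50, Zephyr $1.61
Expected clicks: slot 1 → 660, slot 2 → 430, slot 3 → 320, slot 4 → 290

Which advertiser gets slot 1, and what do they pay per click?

Sorting advertisers: $5.88 (Pike) > $5.50 (Rook) > $4.30 (Quill) > $2.83 (Helix) > $1.61 (Zephyr) > …
Slot 1 goes to the first-ranked bidder, Pike, who pays the next bid down: $5.50/click.

Pike; $5.50 per click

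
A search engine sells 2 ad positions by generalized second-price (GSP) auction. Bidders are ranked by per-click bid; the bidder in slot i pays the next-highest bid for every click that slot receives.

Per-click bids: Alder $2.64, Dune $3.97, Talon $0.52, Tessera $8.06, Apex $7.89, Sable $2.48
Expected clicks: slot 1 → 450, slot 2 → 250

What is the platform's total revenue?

Ranked by bid: $8.06 (Tessera) > $7.89 (Apex) > $3.97 (Dune) > …
Slot 1: Tessera pays $7.89 × 450 = $3550.50
Slot 2: Apex pays $3.97 × 250 = $992.50
Total = $4543.00

Total revenue: $4543.00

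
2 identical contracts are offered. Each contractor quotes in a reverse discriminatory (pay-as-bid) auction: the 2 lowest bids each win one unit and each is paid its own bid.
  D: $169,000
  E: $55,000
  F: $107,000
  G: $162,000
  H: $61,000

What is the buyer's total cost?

Bids ranked low→high: 55,000 (E), 61,000 (H), 107,000 (F), 162,000 (G), …
Winners (2 units): E, H.
Total cost = 55,000 + 61,000 = $116,000.

Total cost: $116,000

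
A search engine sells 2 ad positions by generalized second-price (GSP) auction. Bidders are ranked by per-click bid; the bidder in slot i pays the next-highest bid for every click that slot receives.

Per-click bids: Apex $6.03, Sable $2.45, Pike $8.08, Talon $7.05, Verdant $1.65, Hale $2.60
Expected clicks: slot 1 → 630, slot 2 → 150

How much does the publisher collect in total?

Ranked by bid: $8.08 (Pike) > $7.05 (Talon) > $6.03 (Apex) > …
Slot 1: Pike pays $7.05 × 630 = $4441.50
Slot 2: Talon pays $6.03 × 150 = $904.50
Total = $5346.00

Total revenue: $5346.00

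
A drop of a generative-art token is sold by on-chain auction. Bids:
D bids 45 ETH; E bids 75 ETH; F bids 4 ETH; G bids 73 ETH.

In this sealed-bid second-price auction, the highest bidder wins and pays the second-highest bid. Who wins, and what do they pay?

Rule: the highest bidder wins and pays the second-highest bid.
Bids in order: 75 (E) > 73 (G) > 45 (D) > 4 (F)
E is highest; pays the second-highest bid, 73 ETH.

E pays 73 ETH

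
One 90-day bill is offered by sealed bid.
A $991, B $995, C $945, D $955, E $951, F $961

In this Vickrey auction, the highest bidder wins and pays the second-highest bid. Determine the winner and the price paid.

B pays $991

Bids in order: 995 (B) > 991 (A) > 961 (F) > 955 (D) > 951 (E) > 945 (C)
B wins with the highest bid; price is set by the runner-up at $991.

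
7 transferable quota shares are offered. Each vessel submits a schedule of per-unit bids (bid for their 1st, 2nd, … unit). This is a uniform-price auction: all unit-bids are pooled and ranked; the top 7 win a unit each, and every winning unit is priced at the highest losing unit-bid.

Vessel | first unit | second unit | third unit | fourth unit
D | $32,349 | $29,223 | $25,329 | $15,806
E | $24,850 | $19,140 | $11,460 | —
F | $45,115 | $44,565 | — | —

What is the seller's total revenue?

Merging the schedules and taking the best 7: 45,115 (F-1), 44,565 (F-2), 32,349 (D-1), 29,223 (D-2), 25,329 (D-3), 24,850 (E-1), 19,140 (E-2)
Highest rejected unit-bid = $15,806.
Allocation: D 3, E 2, F 2. Every unit priced at $15,806.
Revenue = 7 × 15,806 = $110,642.

Total revenue: $110,642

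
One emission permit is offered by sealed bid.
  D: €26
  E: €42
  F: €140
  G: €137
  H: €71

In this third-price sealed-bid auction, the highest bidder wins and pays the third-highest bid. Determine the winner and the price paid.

F pays €71

Third-price sealed-bid auction: the highest bidder wins and pays the third-highest bid.
Bids in order: 140 (F) > 137 (G) > 71 (H) > 42 (E) > 26 (D)
F is highest; pays the third-highest bid, €71.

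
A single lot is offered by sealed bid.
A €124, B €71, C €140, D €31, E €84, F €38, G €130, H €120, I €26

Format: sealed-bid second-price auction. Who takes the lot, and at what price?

Sealed-bid second-price auction: the highest bidder wins and pays the second-highest bid.
Bids ranked: 140 (C) > 130 (G) > 124 (A) > 120 (H) > 84 (E) > 71 (B) > …
C is highest; pays the second-highest bid, €130.

C pays €130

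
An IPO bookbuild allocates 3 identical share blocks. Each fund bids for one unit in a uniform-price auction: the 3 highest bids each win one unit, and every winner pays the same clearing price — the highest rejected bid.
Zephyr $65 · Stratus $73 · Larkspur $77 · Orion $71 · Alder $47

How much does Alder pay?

Sorting: 77 (Larkspur), 73 (Stratus), 71 (Orion), 65 (Zephyr), 47 (Alder)
Top 3: Larkspur, Stratus, Orion.
Highest unsuccessful bid: $65 → clearing price.
Alder does not win → pays $0.

Alder pays $0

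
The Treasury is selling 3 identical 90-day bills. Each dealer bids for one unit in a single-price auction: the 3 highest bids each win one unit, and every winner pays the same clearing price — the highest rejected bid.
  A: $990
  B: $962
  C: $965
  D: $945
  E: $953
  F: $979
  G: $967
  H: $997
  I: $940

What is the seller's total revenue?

Ordering the bids: 997 (H), 990 (A), 979 (F), 967 (G), 965 (C), …
The 3 highest are H, A, F.
First losing bid is G's $967, which sets the uniform price.
Total revenue = 3 × $967 = $2,901.

Total revenue: $2,901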